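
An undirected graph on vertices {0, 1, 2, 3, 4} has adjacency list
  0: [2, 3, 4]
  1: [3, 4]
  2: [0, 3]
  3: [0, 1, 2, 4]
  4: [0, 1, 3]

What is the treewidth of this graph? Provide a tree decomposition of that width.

Each bag holds 3 vertices, so the decomposition has width 2, which upper-bounds the treewidth. For the lower bound, the 3 vertices {0, 2, 3} are pairwise adjacent, and any tree decomposition puts a clique entirely inside one bag — forcing width ≥ 2. Combining the bounds, tw(G) = 2.

Treewidth 2.
One optimal decomposition is:
Bags: B1 = {1, 3, 4}  B2 = {0, 3, 4}  B3 = {0, 2, 3}
Tree: B1–B2, B2–B3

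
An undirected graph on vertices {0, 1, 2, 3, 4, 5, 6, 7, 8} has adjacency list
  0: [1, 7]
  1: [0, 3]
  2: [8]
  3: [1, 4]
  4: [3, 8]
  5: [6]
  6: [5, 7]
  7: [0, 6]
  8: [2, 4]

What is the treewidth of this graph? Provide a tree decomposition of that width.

Every bag has size at most 2, so the width is 2 − 1 = 1 and tw(G) ≤ 1. Any graph with an edge has treewidth ≥ 1, and G has the edge 5–6. Therefore the treewidth is 1.

Treewidth 1.
One optimal decomposition is:
Bags: B1 = {5, 6}  B2 = {6, 7}  B3 = {0, 7}  B4 = {0, 1}  B5 = {1, 3}  B6 = {3, 4}  B7 = {4, 8}  B8 = {2, 8}
Tree: B1–B2, B2–B3, B3–B4, B4–B5, B5–B6, B6–B7, B7–B8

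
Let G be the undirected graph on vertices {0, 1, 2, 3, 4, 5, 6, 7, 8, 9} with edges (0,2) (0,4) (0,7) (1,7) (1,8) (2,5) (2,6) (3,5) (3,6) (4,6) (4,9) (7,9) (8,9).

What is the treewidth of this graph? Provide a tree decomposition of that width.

Each bag holds 3 vertices, so the decomposition has width 2, which upper-bounds the treewidth. The edges 1–8–9–7–1 form a cycle, so G is not a tree and its treewidth is at least 2. Combining the bounds, tw(G) = 2.

Treewidth 2.
One such decomposition:
Bags: B1 = {1, 7, 8}  B2 = {7, 8, 9}  B3 = {0, 7, 9}  B4 = {0, 4, 9}  B5 = {0, 2, 4}  B6 = {2, 4, 6}  B7 = {2, 5, 6}  B8 = {3, 5, 6}
Tree: B1–B2, B2–B3, B3–B4, B4–B5, B5–B6, B6–B7, B7–B8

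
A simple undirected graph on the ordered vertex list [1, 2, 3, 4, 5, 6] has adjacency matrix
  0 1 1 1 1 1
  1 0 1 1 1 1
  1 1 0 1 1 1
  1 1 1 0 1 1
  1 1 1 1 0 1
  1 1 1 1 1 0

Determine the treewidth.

A width-5 tree decomposition is:
Bags: B1 = {1, 2, 3, 4, 5, 6}
Tree: (single bag)
With just one bag of size 6, the width is 6 − 1 = 5, so tw(G) ≤ 5. On the other hand G contains the 6-clique {1, 2, 3, 4, 5, 6}. A clique must lie in a single bag of any decomposition, so no decomposition can have width below 5. Therefore the treewidth is 5.

5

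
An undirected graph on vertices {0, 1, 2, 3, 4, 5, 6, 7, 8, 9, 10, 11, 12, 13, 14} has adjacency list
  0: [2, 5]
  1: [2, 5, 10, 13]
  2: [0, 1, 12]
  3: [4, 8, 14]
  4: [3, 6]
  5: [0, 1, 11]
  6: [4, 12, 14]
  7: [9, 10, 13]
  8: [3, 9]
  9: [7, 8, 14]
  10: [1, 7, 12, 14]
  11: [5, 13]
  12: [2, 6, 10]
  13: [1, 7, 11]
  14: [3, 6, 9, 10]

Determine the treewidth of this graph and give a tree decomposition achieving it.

The largest bag has 4 vertices, giving width 3; this decomposition certifies tw(G) ≤ 3. For the lower bound: the 4 vertex sets {0,5,11}, {2}, {1}, {7,10,12,13} are disjoint, each induces a connected subgraph, and every pair is joined by at least one edge of G. Contracting each set to a single vertex therefore yields K_{4} as a minor, and since treewidth is minor-monotone, tw(G) ≥ tw(K_{4}) = 3. The upper and lower bounds meet at 3, so that is the treewidth.

Treewidth 3.
One optimal decomposition is:
Bags: B1 = {0, 2, 5, 11}  B2 = {1, 2, 5, 11}  B3 = {1, 2, 11, 13}  B4 = {1, 2, 12, 13}  B5 = {1, 10, 12, 13}  B6 = {7, 10, 12, 13}  B7 = {6, 7, 10, 12}  B8 = {6, 7, 10, 14}  B9 = {6, 7, 9, 14}  B10 = {4, 6, 9, 14}  B11 = {3, 4, 9, 14}  B12 = {3, 4, 8, 9}
Tree: B1–B2, B2–B3, B3–B4, B4–B5, B5–B6, B6–B7, B7–B8, B8–B9, B9–B10, B10–B11, B11–B12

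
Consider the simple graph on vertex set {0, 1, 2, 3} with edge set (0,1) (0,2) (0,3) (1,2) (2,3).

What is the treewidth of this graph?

2

A width-2 tree decomposition is:
Bags: B1 = {0, 2, 3}  B2 = {0, 1, 2}
Tree: B1–B2
Every bag has size at most 3, so the width is 3 − 1 = 2 and tw(G) ≤ 2. For the lower bound, the 3 vertices {0, 1, 2} are pairwise adjacent, and any tree decomposition puts a clique entirely inside one bag — forcing width ≥ 2. The upper and lower bounds meet at 2, so that is the treewidth.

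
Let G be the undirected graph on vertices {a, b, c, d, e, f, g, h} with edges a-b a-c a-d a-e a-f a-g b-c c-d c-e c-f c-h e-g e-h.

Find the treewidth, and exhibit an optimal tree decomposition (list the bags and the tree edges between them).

Every bag has size at most 3, so the width is 3 − 1 = 2 and tw(G) ≤ 2. For the lower bound, the 3 vertices {a, e, g} are pairwise adjacent, and any tree decomposition puts a clique entirely inside one bag — forcing width ≥ 2. Combining the bounds, tw(G) = 2.

Treewidth 2.
One such decomposition:
Bags: B1 = {a, c, f}  B2 = {a, b, c}  B3 = {a, c, e}  B4 = {c, e, h}  B5 = {a, c, d}  B6 = {a, e, g}
Tree: B1–B2, B1–B3, B3–B4, B1–B5, B3–B6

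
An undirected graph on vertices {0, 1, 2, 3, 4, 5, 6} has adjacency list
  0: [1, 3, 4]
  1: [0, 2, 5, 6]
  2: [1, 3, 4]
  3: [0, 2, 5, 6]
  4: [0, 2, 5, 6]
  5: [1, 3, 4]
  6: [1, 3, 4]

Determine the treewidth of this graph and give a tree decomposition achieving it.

Treewidth 3.
One such decomposition:
Bags: B1 = {1, 3, 4, 5}  B2 = {1, 3, 4, 6}  B3 = {0, 1, 3, 4}  B4 = {1, 2, 3, 4}
Tree: B1–B2, B2–B3, B3–B4

The largest bag has 4 vertices, giving width 3; this decomposition certifies tw(G) ≤ 3. For the lower bound: the 4 vertex sets {3,5}, {4,6}, {1}, {0} are disjoint, each induces a connected subgraph, and every pair is joined by at least one edge of G. Contracting each set to a single vertex therefore yields K_{4} as a minor, and since treewidth is minor-monotone, tw(G) ≥ tw(K_{4}) = 3. Therefore the treewidth is 3.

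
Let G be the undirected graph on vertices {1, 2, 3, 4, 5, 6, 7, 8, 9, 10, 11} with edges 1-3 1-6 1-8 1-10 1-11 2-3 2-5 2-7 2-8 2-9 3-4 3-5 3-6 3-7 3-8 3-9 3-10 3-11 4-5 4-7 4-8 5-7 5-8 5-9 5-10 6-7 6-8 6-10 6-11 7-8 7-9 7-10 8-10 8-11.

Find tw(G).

A width-4 tree decomposition is:
Bags: B1 = {3, 5, 7, 8, 10}  B2 = {2, 3, 5, 7, 8}  B3 = {3, 6, 7, 8, 10}  B4 = {3, 4, 5, 7, 8}  B5 = {1, 3, 6, 8, 10}  B6 = {1, 3, 6, 8, 11}  B7 = {2, 3, 5, 7, 9}
Tree: B1–B2, B1–B3, B2–B4, B3–B5, B5–B6, B2–B7
The largest bag has 5 vertices, giving width 4; this decomposition certifies tw(G) ≤ 4. For the lower bound, the 5 vertices {1, 3, 6, 8, 10} are pairwise adjacent, and any tree decomposition puts a clique entirely inside one bag — forcing width ≥ 4. Therefore the treewidth is 4.

4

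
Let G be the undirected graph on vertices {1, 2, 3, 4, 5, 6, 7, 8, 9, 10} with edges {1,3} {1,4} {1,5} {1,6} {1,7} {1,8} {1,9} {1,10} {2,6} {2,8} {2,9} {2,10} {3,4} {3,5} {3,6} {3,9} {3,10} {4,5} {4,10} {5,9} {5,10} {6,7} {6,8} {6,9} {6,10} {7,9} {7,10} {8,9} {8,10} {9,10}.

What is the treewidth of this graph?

4

A width-4 tree decomposition is:
Bags: B1 = {1, 3, 6, 9, 10}  B2 = {1, 3, 5, 9, 10}  B3 = {1, 6, 8, 9, 10}  B4 = {1, 3, 4, 5, 10}  B5 = {2, 6, 8, 9, 10}  B6 = {1, 6, 7, 9, 10}
Tree: B1–B2, B1–B3, B2–B4, B3–B5, B3–B6
Each bag holds 5 vertices, so the decomposition has width 4, which upper-bounds the treewidth. On the other hand G contains the 5-clique {1, 3, 5, 9, 10}. A clique must lie in a single bag of any decomposition, so no decomposition can have width below 4. Hence tw(G) = 4 exactly.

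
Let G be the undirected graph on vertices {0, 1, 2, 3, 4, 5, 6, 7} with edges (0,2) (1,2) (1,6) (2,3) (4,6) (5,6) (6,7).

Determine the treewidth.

A width-1 tree decomposition is:
Bags: B1 = {1, 6}  B2 = {6, 7}  B3 = {4, 6}  B4 = {1, 2}  B5 = {2, 3}  B6 = {5, 6}  B7 = {0, 2}
Tree: B1–B2, B1–B3, B1–B4, B4–B5, B2–B6, B4–B7
Each bag holds 2 vertices, so the decomposition has width 1, which upper-bounds the treewidth. Since G has at least one edge (e.g. 1–6), it is not an edgeless graph, so tw(G) ≥ 1. Hence tw(G) = 1 exactly.

1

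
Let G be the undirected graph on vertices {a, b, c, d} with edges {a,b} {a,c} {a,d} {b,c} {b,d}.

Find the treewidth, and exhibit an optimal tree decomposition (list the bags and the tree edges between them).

The largest bag has 3 vertices, giving width 2; this decomposition certifies tw(G) ≤ 2. On the other hand G contains the 3-clique {a, b, d}. A clique must lie in a single bag of any decomposition, so no decomposition can have width below 2. Therefore the treewidth is 2.

Treewidth 2.
Bags: B1 = {a, b, c}  B2 = {a, b, d}
Tree: B1–B2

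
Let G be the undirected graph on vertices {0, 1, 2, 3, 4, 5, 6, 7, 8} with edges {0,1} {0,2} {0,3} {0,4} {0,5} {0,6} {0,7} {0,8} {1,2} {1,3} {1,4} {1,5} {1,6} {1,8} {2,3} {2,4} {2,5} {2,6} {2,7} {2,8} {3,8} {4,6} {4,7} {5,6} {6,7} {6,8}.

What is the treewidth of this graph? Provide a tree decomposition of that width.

Treewidth 4.
One such decomposition:
Bags: B1 = {0, 1, 2, 5, 6}  B2 = {0, 1, 2, 4, 6}  B3 = {0, 2, 4, 6, 7}  B4 = {0, 1, 2, 6, 8}  B5 = {0, 1, 2, 3, 8}
Tree: B1–B2, B2–B3, B1–B4, B4–B5

Every bag has size at most 5, so the width is 5 − 1 = 4 and tw(G) ≤ 4. Conversely, {0, 1, 2, 3, 8} is a clique of size 5, and the vertices of any clique must share a bag in every tree decomposition; so some bag has ≥ 5 vertices and tw(G) ≥ 4. The upper and lower bounds meet at 4, so that is the treewidth.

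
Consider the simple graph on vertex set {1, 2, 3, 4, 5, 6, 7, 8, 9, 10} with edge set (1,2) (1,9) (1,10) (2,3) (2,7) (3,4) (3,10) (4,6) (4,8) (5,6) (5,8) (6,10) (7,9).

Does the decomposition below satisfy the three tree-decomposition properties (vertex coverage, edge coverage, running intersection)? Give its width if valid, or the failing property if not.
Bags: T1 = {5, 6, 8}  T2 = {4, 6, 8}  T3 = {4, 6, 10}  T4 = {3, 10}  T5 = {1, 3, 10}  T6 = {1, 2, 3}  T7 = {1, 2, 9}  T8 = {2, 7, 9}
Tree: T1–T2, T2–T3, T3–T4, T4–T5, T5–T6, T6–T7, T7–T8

No — edge (4,3) lies in no bag.

A tree decomposition must satisfy three properties: every vertex lies in some bag; for every edge, both endpoints lie together in some bag; and for every vertex, the bags containing it form a connected subtree. Here edge (4,3) lies in no bag, so the decomposition is invalid.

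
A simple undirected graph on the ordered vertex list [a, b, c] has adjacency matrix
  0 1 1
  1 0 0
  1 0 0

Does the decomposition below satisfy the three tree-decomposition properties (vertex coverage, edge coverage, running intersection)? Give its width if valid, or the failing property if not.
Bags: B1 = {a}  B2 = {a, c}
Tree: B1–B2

No — vertex b appears in no bag.

A tree decomposition must satisfy three properties: every vertex lies in some bag; for every edge, both endpoints lie together in some bag; and for every vertex, the bags containing it form a connected subtree. Here vertex b appears in no bag, so the decomposition is invalid.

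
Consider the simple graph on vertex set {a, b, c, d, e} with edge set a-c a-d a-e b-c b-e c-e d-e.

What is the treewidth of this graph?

2

A width-2 tree decomposition is:
Bags: B1 = {b, c, e}  B2 = {a, c, e}  B3 = {a, d, e}
Tree: B1–B2, B2–B3
The largest bag has 3 vertices, giving width 2; this decomposition certifies tw(G) ≤ 2. On the other hand G contains the 3-clique {a, d, e}. A clique must lie in a single bag of any decomposition, so no decomposition can have width below 2. Combining the bounds, tw(G) = 2.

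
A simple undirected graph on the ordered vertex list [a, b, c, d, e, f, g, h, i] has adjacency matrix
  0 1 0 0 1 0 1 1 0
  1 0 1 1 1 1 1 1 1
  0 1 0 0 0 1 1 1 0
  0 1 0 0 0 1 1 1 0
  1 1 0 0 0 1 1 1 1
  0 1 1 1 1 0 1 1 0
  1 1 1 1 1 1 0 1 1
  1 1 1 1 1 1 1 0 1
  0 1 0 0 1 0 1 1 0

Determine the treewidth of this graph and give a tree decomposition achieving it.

Every bag has size at most 5, so the width is 5 − 1 = 4 and tw(G) ≤ 4. For the lower bound, the 5 vertices {a, b, e, g, h} are pairwise adjacent, and any tree decomposition puts a clique entirely inside one bag — forcing width ≥ 4. The upper and lower bounds meet at 4, so that is the treewidth.

Treewidth 4.
Bags: B1 = {b, c, f, g, h}  B2 = {b, e, f, g, h}  B3 = {b, d, f, g, h}  B4 = {b, e, g, h, i}  B5 = {a, b, e, g, h}
Tree: B1–B2, B2–B3, B2–B4, B4–B5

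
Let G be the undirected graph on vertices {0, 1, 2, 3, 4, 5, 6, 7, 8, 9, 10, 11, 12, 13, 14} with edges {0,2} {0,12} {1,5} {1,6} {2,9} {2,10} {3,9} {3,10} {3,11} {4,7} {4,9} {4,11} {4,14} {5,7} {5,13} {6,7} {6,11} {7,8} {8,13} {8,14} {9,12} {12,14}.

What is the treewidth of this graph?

A width-3 tree decomposition is:
Bags: B1 = {1, 5, 8, 13}  B2 = {1, 5, 7, 8}  B3 = {1, 6, 7, 8}  B4 = {6, 7, 8, 14}  B5 = {4, 6, 7, 14}  B6 = {4, 6, 11, 14}  B7 = {4, 11, 12, 14}  B8 = {4, 9, 11, 12}  B9 = {3, 9, 11, 12}  B10 = {0, 3, 9, 12}  B11 = {0, 2, 3, 9}  B12 = {0, 2, 3, 10}
Tree: B1–B2, B2–B3, B3–B4, B4–B5, B5–B6, B6–B7, B7–B8, B8–B9, B9–B10, B10–B11, B11–B12
Every bag has size at most 4, so the width is 4 − 1 = 3 and tw(G) ≤ 3. For the lower bound: the 4 vertex sets {1,5,13}, {8}, {7}, {4,6,11,14} are disjoint, each induces a connected subgraph, and every pair is joined by at least one edge of G. Contracting each set to a single vertex therefore yields K_{4} as a minor, and since treewidth is minor-monotone, tw(G) ≥ tw(K_{4}) = 3. The upper and lower bounds meet at 3, so that is the treewidth.

3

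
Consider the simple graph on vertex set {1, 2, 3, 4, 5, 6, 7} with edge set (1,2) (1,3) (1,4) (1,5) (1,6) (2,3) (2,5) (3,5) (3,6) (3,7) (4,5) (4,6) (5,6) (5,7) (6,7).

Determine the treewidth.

A width-3 tree decomposition is:
Bags: B1 = {3, 5, 6, 7}  B2 = {1, 3, 5, 6}  B3 = {1, 4, 5, 6}  B4 = {1, 2, 3, 5}
Tree: B1–B2, B2–B3, B2–B4
Every bag has size at most 4, so the width is 4 − 1 = 3 and tw(G) ≤ 3. On the other hand G contains the 4-clique {1, 2, 3, 5}. A clique must lie in a single bag of any decomposition, so no decomposition can have width below 3. Hence tw(G) = 3 exactly.

3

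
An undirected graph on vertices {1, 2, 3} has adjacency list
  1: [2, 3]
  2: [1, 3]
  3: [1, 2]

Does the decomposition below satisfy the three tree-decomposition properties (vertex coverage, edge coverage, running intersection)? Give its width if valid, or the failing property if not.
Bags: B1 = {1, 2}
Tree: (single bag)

No — vertex 3 appears in no bag.

A tree decomposition must satisfy three properties: every vertex lies in some bag; for every edge, both endpoints lie together in some bag; and for every vertex, the bags containing it form a connected subtree. Here vertex 3 appears in no bag, so the decomposition is invalid.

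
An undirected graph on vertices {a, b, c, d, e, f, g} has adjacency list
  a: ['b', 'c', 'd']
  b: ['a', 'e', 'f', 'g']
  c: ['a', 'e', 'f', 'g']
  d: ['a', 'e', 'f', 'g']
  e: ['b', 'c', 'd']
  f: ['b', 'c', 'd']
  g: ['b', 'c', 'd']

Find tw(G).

3

A width-3 tree decomposition is:
Bags: B1 = {a, b, c, d}  B2 = {b, c, d, f}  B3 = {b, c, d, g}  B4 = {b, c, d, e}
Tree: B1–B2, B2–B3, B3–B4
The largest bag has 4 vertices, giving width 3; this decomposition certifies tw(G) ≤ 3. For the lower bound: the 4 vertex sets {a,b}, {c,f}, {d}, {g} are disjoint, each induces a connected subgraph, and every pair is joined by at least one edge of G. Contracting each set to a single vertex therefore yields K_{4} as a minor, and since treewidth is minor-monotone, tw(G) ≥ tw(K_{4}) = 3. Hence tw(G) = 3 exactly.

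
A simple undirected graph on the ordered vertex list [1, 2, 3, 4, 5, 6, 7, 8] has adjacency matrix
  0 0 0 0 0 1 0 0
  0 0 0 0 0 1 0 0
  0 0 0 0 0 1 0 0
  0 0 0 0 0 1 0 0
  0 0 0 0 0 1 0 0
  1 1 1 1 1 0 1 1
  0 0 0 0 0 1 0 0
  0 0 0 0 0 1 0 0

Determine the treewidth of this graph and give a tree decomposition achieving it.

Treewidth 1.
One optimal decomposition is:
Bags: B1 = {4, 6}  B2 = {5, 6}  B3 = {3, 6}  B4 = {6, 8}  B5 = {2, 6}  B6 = {6, 7}  B7 = {1, 6}
Tree: B1–B2, B1–B3, B1–B4, B1–B5, B5–B6, B1–B7

Each bag holds 2 vertices, so the decomposition has width 1, which upper-bounds the treewidth. Any graph with an edge has treewidth ≥ 1, and G has the edge 6–4. Combining the bounds, tw(G) = 1.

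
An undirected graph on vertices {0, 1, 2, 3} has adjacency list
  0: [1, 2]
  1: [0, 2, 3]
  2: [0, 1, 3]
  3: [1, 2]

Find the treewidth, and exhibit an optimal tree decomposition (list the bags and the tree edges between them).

The largest bag has 3 vertices, giving width 2; this decomposition certifies tw(G) ≤ 2. On the other hand G contains the 3-clique {0, 1, 2}. A clique must lie in a single bag of any decomposition, so no decomposition can have width below 2. The upper and lower bounds meet at 2, so that is the treewidth.

Treewidth 2.
Bags: B1 = {0, 1, 2}  B2 = {1, 2, 3}
Tree: B1–B2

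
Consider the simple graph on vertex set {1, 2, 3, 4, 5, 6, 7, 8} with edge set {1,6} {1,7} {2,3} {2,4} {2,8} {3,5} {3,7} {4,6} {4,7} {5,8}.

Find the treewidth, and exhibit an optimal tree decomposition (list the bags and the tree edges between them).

Treewidth 2.
Bags: B1 = {3, 5, 8}  B2 = {2, 3, 8}  B3 = {2, 3, 7}  B4 = {2, 4, 7}  B5 = {1, 4, 7}  B6 = {1, 4, 6}
Tree: B1–B2, B2–B3, B3–B4, B4–B5, B5–B6

Each bag holds 3 vertices, so the decomposition has width 2, which upper-bounds the treewidth. Since 5–8–2–3–5 is a cycle in G, G is not acyclic. Forests are exactly the graphs of treewidth ≤ 1, so tw(G) ≥ 2. Combining the bounds, tw(G) = 2.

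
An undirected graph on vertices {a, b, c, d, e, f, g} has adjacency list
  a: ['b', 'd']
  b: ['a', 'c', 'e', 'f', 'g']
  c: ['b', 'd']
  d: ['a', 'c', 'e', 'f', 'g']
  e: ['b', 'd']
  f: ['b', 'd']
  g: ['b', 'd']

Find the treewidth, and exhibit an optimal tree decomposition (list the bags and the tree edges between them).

Treewidth 2.
One optimal decomposition is:
Bags: B1 = {b, d, f}  B2 = {a, b, d}  B3 = {b, c, d}  B4 = {b, d, g}  B5 = {b, d, e}
Tree: B1–B2, B2–B3, B3–B4, B4–B5

The largest bag has 3 vertices, giving width 2; this decomposition certifies tw(G) ≤ 2. The edges d–f–b–a–d form a cycle, so G is not a tree and its treewidth is at least 2. Hence tw(G) = 2 exactly.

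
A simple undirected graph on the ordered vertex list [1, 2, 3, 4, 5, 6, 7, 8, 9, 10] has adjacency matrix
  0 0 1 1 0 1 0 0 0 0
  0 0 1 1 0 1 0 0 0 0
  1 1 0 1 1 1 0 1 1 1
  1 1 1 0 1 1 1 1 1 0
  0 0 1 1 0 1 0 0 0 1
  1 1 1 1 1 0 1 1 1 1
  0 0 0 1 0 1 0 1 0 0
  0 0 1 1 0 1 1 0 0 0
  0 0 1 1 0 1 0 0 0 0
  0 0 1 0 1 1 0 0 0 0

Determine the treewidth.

3

A width-3 tree decomposition is:
Bags: B1 = {3, 4, 6, 8}  B2 = {3, 4, 5, 6}  B3 = {3, 4, 6, 9}  B4 = {3, 5, 6, 10}  B5 = {4, 6, 7, 8}  B6 = {1, 3, 4, 6}  B7 = {2, 3, 4, 6}
Tree: B1–B2, B2–B3, B2–B4, B1–B5, B1–B6, B1–B7
Every bag has size at most 4, so the width is 4 − 1 = 3 and tw(G) ≤ 3. Conversely, {3, 5, 6, 10} is a clique of size 4, and the vertices of any clique must share a bag in every tree decomposition; so some bag has ≥ 4 vertices and tw(G) ≥ 3. Hence tw(G) = 3 exactly.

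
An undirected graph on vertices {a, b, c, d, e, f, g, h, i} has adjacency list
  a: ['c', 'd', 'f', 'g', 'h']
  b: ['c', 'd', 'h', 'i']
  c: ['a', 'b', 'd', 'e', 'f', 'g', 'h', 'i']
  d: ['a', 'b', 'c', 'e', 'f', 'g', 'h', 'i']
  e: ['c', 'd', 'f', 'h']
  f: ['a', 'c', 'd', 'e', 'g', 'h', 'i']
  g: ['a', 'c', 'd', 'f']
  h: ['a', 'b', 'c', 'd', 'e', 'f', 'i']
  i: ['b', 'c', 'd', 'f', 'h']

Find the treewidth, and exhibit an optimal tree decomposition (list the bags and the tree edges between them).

Every bag has size at most 5, so the width is 5 − 1 = 4 and tw(G) ≤ 4. Conversely, {a, c, d, f, g} is a clique of size 5, and the vertices of any clique must share a bag in every tree decomposition; so some bag has ≥ 5 vertices and tw(G) ≥ 4. The upper and lower bounds meet at 4, so that is the treewidth.

Treewidth 4.
Bags: B1 = {c, d, e, f, h}  B2 = {c, d, f, h, i}  B3 = {b, c, d, h, i}  B4 = {a, c, d, f, h}  B5 = {a, c, d, f, g}
Tree: B1–B2, B2–B3, B2–B4, B4–B5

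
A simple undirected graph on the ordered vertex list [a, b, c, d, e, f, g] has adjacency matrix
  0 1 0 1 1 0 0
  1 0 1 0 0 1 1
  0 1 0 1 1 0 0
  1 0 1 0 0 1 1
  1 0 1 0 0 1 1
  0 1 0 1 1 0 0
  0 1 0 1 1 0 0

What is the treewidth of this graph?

A width-3 tree decomposition is:
Bags: B1 = {b, d, e, f}  B2 = {b, c, d, e}  B3 = {b, d, e, g}  B4 = {a, b, d, e}
Tree: B1–B2, B2–B3, B3–B4
Each bag holds 4 vertices, so the decomposition has width 3, which upper-bounds the treewidth. For the lower bound: the 4 vertex sets {b,f}, {c,d}, {e}, {g} are disjoint, each induces a connected subgraph, and every pair is joined by at least one edge of G. Contracting each set to a single vertex therefore yields K_{4} as a minor, and since treewidth is minor-monotone, tw(G) ≥ tw(K_{4}) = 3. Hence tw(G) = 3 exactly.

3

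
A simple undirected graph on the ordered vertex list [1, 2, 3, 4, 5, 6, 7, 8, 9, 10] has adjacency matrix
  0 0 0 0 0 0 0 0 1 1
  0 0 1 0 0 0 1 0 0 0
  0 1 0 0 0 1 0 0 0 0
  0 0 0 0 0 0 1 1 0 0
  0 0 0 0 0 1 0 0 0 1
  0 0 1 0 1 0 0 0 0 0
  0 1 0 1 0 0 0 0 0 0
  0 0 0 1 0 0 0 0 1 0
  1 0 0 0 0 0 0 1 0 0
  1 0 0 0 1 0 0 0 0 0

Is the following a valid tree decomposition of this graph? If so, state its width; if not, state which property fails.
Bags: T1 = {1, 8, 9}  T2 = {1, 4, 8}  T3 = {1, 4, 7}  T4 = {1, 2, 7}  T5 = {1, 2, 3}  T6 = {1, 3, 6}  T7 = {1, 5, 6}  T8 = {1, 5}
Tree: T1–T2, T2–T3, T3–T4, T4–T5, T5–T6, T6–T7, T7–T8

A tree decomposition must satisfy three properties: every vertex lies in some bag; for every edge, both endpoints lie together in some bag; and for every vertex, the bags containing it form a connected subtree. Here vertex 10 appears in no bag, so the decomposition is invalid.

No — vertex 10 appears in no bag.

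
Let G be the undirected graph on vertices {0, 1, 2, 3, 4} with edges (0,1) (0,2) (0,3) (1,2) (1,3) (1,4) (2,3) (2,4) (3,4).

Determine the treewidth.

A width-3 tree decomposition is:
Bags: B1 = {1, 2, 3, 4}  B2 = {0, 1, 2, 3}
Tree: B1–B2
Every bag has size at most 4, so the width is 4 − 1 = 3 and tw(G) ≤ 3. Conversely, {0, 1, 2, 3} is a clique of size 4, and the vertices of any clique must share a bag in every tree decomposition; so some bag has ≥ 4 vertices and tw(G) ≥ 3. Hence tw(G) = 3 exactly.

3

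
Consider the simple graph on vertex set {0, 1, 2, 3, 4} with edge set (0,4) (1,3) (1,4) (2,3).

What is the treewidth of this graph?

1

A width-1 tree decomposition is:
Bags: B1 = {2, 3}  B2 = {1, 3}  B3 = {1, 4}  B4 = {0, 4}
Tree: B1–B2, B2–B3, B3–B4
Each bag holds 2 vertices, so the decomposition has width 1, which upper-bounds the treewidth. G has an edge, so its treewidth is at least 1. Hence tw(G) = 1 exactly.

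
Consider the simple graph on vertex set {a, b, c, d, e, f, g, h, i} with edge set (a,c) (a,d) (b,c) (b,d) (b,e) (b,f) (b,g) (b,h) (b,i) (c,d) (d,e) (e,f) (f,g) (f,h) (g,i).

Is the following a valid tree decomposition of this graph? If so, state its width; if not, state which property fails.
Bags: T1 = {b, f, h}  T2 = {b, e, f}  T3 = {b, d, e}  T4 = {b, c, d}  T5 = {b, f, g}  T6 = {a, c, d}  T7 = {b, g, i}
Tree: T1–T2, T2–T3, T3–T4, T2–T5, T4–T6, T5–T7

Yes; width 2.

Every vertex of G appears in some bag (union = {a, b, c, d, e, f, g, h, i}); every edge is covered by a bag; and for each vertex v the set of bags containing v is connected in the bag tree. The decomposition is therefore valid. The largest bag has 3 vertices, so the width is 2.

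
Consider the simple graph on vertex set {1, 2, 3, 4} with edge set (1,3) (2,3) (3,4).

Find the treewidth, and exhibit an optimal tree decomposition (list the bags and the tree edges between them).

Treewidth 1.
One optimal decomposition is:
Bags: B1 = {3, 4}  B2 = {1, 3}  B3 = {2, 3}
Tree: B1–B2, B1–B3

The largest bag has 2 vertices, giving width 1; this decomposition certifies tw(G) ≤ 1. Any graph with an edge has treewidth ≥ 1, and G has the edge 3–4. Hence tw(G) = 1 exactly.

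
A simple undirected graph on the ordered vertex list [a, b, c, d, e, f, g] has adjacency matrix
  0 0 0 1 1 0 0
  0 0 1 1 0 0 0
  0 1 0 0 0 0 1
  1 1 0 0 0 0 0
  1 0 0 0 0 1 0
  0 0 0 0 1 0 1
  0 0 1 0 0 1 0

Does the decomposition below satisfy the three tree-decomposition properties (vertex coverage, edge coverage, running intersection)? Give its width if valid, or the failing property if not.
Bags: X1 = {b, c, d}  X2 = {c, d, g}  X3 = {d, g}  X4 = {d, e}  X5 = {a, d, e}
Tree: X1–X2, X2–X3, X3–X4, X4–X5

No — vertex f appears in no bag.

A tree decomposition must satisfy three properties: every vertex lies in some bag; for every edge, both endpoints lie together in some bag; and for every vertex, the bags containing it form a connected subtree. Here vertex f appears in no bag, so the decomposition is invalid.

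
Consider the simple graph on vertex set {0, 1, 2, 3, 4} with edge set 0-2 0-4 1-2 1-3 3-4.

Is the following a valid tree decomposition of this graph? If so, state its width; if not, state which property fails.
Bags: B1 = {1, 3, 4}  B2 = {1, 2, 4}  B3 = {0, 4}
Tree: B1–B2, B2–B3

No — edge (2,0) lies in no bag.

A tree decomposition must satisfy three properties: every vertex lies in some bag; for every edge, both endpoints lie together in some bag; and for every vertex, the bags containing it form a connected subtree. Here edge (2,0) lies in no bag, so the decomposition is invalid.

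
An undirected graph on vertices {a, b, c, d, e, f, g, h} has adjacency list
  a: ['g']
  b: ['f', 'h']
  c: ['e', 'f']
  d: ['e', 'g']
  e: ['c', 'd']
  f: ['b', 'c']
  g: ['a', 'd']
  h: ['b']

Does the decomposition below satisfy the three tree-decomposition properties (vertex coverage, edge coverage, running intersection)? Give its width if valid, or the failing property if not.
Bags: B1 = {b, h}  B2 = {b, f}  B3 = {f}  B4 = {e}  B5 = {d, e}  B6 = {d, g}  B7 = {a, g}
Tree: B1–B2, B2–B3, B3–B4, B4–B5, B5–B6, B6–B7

A tree decomposition must satisfy three properties: every vertex lies in some bag; for every edge, both endpoints lie together in some bag; and for every vertex, the bags containing it form a connected subtree. Here vertex c appears in no bag, so the decomposition is invalid.

No — vertex c appears in no bag.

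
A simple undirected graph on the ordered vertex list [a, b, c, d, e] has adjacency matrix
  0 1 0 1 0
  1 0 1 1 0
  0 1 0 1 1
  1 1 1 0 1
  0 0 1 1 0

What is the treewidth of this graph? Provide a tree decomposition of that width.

Each bag holds 3 vertices, so the decomposition has width 2, which upper-bounds the treewidth. For the lower bound, the 3 vertices {c, d, e} are pairwise adjacent, and any tree decomposition puts a clique entirely inside one bag — forcing width ≥ 2. Combining the bounds, tw(G) = 2.

Treewidth 2.
One such decomposition:
Bags: B1 = {b, c, d}  B2 = {a, b, d}  B3 = {c, d, e}
Tree: B1–B2, B1–B3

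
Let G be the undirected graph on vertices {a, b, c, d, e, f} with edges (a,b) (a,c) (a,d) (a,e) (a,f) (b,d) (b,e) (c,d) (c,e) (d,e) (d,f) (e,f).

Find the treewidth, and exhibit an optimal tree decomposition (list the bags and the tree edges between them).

The largest bag has 4 vertices, giving width 3; this decomposition certifies tw(G) ≤ 3. On the other hand G contains the 4-clique {a, c, d, e}. A clique must lie in a single bag of any decomposition, so no decomposition can have width below 3. Therefore the treewidth is 3.

Treewidth 3.
One such decomposition:
Bags: B1 = {a, d, e, f}  B2 = {a, b, d, e}  B3 = {a, c, d, e}
Tree: B1–B2, B1–B3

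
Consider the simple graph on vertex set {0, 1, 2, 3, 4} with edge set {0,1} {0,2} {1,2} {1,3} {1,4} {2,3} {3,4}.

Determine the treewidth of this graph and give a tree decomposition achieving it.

Treewidth 2.
Bags: B1 = {0, 1, 2}  B2 = {1, 2, 3}  B3 = {1, 3, 4}
Tree: B1–B2, B2–B3

The largest bag has 3 vertices, giving width 2; this decomposition certifies tw(G) ≤ 2. For the lower bound, the 3 vertices {0, 1, 2} are pairwise adjacent, and any tree decomposition puts a clique entirely inside one bag — forcing width ≥ 2. Hence tw(G) = 2 exactly.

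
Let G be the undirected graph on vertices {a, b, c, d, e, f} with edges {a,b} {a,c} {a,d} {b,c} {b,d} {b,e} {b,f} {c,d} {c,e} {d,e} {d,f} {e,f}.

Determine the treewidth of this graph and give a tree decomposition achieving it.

Treewidth 3.
Bags: B1 = {b, c, d, e}  B2 = {b, d, e, f}  B3 = {a, b, c, d}
Tree: B1–B2, B1–B3

The largest bag has 4 vertices, giving width 3; this decomposition certifies tw(G) ≤ 3. For the lower bound, the 4 vertices {b, c, d, e} are pairwise adjacent, and any tree decomposition puts a clique entirely inside one bag — forcing width ≥ 3. Hence tw(G) = 3 exactly.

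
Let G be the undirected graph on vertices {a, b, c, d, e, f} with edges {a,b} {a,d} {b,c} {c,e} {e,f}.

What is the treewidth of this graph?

A width-1 tree decomposition is:
Bags: B1 = {a, d}  B2 = {a, b}  B3 = {b, c}  B4 = {c, e}  B5 = {e, f}
Tree: B1–B2, B2–B3, B3–B4, B4–B5
The largest bag has 2 vertices, giving width 1; this decomposition certifies tw(G) ≤ 1. Since G has at least one edge (e.g. d–a), it is not an edgeless graph, so tw(G) ≥ 1. Combining the bounds, tw(G) = 1.

1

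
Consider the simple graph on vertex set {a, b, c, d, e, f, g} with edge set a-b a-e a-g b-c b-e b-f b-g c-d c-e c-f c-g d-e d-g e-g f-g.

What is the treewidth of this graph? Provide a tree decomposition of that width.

Treewidth 3.
One such decomposition:
Bags: B1 = {a, b, e, g}  B2 = {b, c, e, g}  B3 = {c, d, e, g}  B4 = {b, c, f, g}
Tree: B1–B2, B2–B3, B2–B4

Every bag has size at most 4, so the width is 4 − 1 = 3 and tw(G) ≤ 3. Conversely, {c, d, e, g} is a clique of size 4, and the vertices of any clique must share a bag in every tree decomposition; so some bag has ≥ 4 vertices and tw(G) ≥ 3. Hence tw(G) = 3 exactly.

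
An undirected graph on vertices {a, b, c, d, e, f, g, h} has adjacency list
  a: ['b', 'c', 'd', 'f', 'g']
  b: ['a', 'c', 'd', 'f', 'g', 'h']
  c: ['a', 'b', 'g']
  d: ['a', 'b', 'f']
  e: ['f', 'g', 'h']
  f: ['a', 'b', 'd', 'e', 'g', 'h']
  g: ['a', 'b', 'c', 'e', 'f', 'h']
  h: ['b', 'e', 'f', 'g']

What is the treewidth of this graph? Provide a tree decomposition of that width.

Each bag holds 4 vertices, so the decomposition has width 3, which upper-bounds the treewidth. On the other hand G contains the 4-clique {a, b, c, g}. A clique must lie in a single bag of any decomposition, so no decomposition can have width below 3. Hence tw(G) = 3 exactly.

Treewidth 3.
One such decomposition:
Bags: B1 = {a, b, c, g}  B2 = {a, b, f, g}  B3 = {b, f, g, h}  B4 = {e, f, g, h}  B5 = {a, b, d, f}
Tree: B1–B2, B2–B3, B3–B4, B2–B5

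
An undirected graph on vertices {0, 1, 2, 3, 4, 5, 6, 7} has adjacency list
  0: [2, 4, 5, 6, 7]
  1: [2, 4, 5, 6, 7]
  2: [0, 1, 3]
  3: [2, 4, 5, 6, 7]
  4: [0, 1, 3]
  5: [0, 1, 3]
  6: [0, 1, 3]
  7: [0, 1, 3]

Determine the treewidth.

A width-3 tree decomposition is:
Bags: B1 = {0, 1, 3, 6}  B2 = {0, 1, 3, 4}  B3 = {0, 1, 3, 7}  B4 = {0, 1, 2, 3}  B5 = {0, 1, 3, 5}
Tree: B1–B2, B2–B3, B3–B4, B4–B5
Each bag holds 4 vertices, so the decomposition has width 3, which upper-bounds the treewidth. For the lower bound: the 4 vertex sets {3,6}, {1,4}, {0}, {7} are disjoint, each induces a connected subgraph, and every pair is joined by at least one edge of G. Contracting each set to a single vertex therefore yields K_{4} as a minor, and since treewidth is minor-monotone, tw(G) ≥ tw(K_{4}) = 3. The upper and lower bounds meet at 3, so that is the treewidth.

3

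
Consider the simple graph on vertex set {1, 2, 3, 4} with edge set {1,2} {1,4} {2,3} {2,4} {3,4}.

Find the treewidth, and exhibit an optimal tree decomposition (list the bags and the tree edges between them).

Each bag holds 3 vertices, so the decomposition has width 2, which upper-bounds the treewidth. On the other hand G contains the 3-clique {1, 2, 4}. A clique must lie in a single bag of any decomposition, so no decomposition can have width below 2. Therefore the treewidth is 2.

Treewidth 2.
Bags: B1 = {1, 2, 4}  B2 = {2, 3, 4}
Tree: B1–B2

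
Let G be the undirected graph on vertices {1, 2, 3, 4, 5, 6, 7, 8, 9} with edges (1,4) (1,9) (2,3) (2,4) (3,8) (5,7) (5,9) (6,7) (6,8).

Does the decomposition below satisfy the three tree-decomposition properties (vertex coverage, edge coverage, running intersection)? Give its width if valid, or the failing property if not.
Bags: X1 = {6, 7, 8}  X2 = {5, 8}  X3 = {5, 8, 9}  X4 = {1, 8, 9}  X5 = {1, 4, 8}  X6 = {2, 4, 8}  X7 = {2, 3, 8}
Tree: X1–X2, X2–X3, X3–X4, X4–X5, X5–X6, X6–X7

No — edge (7,5) lies in no bag.

A tree decomposition must satisfy three properties: every vertex lies in some bag; for every edge, both endpoints lie together in some bag; and for every vertex, the bags containing it form a connected subtree. Here edge (7,5) lies in no bag, so the decomposition is invalid.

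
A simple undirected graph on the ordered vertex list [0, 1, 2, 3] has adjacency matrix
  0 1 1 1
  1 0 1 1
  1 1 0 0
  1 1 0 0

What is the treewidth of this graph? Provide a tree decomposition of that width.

The largest bag has 3 vertices, giving width 2; this decomposition certifies tw(G) ≤ 2. On the other hand G contains the 3-clique {0, 1, 2}. A clique must lie in a single bag of any decomposition, so no decomposition can have width below 2. Hence tw(G) = 2 exactly.

Treewidth 2.
One optimal decomposition is:
Bags: B1 = {0, 1, 3}  B2 = {0, 1, 2}
Tree: B1–B2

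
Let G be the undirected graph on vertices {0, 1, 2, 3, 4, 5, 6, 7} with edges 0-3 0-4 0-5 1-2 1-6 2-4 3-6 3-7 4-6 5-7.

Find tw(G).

2

A width-2 tree decomposition is:
Bags: B1 = {1, 2, 4}  B2 = {1, 4, 6}  B3 = {0, 4, 6}  B4 = {0, 3, 6}  B5 = {0, 3, 5}  B6 = {3, 5, 7}
Tree: B1–B2, B2–B3, B3–B4, B4–B5, B5–B6
Each bag holds 3 vertices, so the decomposition has width 2, which upper-bounds the treewidth. For the lower bound, G contains the cycle 2–1–6–4–2, so G is not a forest; only forests have treewidth ≤ 1, hence tw(G) ≥ 2. Therefore the treewidth is 2.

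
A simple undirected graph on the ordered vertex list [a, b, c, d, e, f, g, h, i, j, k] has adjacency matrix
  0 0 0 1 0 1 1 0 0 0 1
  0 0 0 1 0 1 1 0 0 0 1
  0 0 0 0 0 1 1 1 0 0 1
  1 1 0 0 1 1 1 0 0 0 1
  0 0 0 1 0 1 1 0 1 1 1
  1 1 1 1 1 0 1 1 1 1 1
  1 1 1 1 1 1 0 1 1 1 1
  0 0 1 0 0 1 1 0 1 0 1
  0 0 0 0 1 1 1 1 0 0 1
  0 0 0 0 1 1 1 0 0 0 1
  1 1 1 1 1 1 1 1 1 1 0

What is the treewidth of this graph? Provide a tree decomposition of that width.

Every bag has size at most 5, so the width is 5 − 1 = 4 and tw(G) ≤ 4. Conversely, {d, e, f, g, k} is a clique of size 5, and the vertices of any clique must share a bag in every tree decomposition; so some bag has ≥ 5 vertices and tw(G) ≥ 4. Therefore the treewidth is 4.

Treewidth 4.
One optimal decomposition is:
Bags: B1 = {d, e, f, g, k}  B2 = {a, d, f, g, k}  B3 = {e, f, g, i, k}  B4 = {b, d, f, g, k}  B5 = {f, g, h, i, k}  B6 = {c, f, g, h, k}  B7 = {e, f, g, j, k}
Tree: B1–B2, B1–B3, B1–B4, B3–B5, B5–B6, B1–B7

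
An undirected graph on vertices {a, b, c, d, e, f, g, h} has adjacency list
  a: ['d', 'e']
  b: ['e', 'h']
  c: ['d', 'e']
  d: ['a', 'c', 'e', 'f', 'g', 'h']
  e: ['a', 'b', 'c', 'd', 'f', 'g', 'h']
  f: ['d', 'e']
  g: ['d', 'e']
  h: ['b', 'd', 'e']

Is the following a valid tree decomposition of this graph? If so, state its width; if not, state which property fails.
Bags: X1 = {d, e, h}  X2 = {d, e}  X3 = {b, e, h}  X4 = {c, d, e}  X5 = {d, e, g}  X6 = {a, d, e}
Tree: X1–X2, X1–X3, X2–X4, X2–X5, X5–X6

A tree decomposition must satisfy three properties: every vertex lies in some bag; for every edge, both endpoints lie together in some bag; and for every vertex, the bags containing it form a connected subtree. Here vertex f appears in no bag, so the decomposition is invalid.

No — vertex f appears in no bag.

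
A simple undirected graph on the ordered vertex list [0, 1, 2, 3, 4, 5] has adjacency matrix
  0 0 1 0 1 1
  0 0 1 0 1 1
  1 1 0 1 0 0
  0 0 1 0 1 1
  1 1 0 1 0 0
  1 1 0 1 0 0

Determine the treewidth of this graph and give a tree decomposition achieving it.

Treewidth 3.
One such decomposition:
Bags: B1 = {0, 1, 3, 4}  B2 = {0, 1, 2, 3}  B3 = {0, 1, 3, 5}
Tree: B1–B2, B2–B3

The largest bag has 4 vertices, giving width 3; this decomposition certifies tw(G) ≤ 3. For the lower bound: the 4 vertex sets {1,4}, {0,2}, {3}, {5} are disjoint, each induces a connected subgraph, and every pair is joined by at least one edge of G. Contracting each set to a single vertex therefore yields K_{4} as a minor, and since treewidth is minor-monotone, tw(G) ≥ tw(K_{4}) = 3. Hence tw(G) = 3 exactly.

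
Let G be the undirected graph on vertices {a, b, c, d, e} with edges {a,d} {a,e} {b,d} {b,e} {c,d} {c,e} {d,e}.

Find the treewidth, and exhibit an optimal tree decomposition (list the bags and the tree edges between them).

Every bag has size at most 3, so the width is 3 − 1 = 2 and tw(G) ≤ 2. For the lower bound, the 3 vertices {c, d, e} are pairwise adjacent, and any tree decomposition puts a clique entirely inside one bag — forcing width ≥ 2. Hence tw(G) = 2 exactly.

Treewidth 2.
One optimal decomposition is:
Bags: B1 = {c, d, e}  B2 = {b, d, e}  B3 = {a, d, e}
Tree: B1–B2, B1–B3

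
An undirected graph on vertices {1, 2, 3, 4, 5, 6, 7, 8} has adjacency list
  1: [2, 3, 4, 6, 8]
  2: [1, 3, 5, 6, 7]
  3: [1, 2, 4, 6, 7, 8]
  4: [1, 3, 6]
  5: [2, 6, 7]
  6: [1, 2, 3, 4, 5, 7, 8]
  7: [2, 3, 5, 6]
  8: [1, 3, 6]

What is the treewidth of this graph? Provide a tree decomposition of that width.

Every bag has size at most 4, so the width is 4 − 1 = 3 and tw(G) ≤ 3. For the lower bound, the 4 vertices {1, 3, 6, 8} are pairwise adjacent, and any tree decomposition puts a clique entirely inside one bag — forcing width ≥ 3. Hence tw(G) = 3 exactly.

Treewidth 3.
One optimal decomposition is:
Bags: B1 = {1, 2, 3, 6}  B2 = {1, 3, 6, 8}  B3 = {1, 3, 4, 6}  B4 = {2, 3, 6, 7}  B5 = {2, 5, 6, 7}
Tree: B1–B2, B1–B3, B1–B4, B4–B5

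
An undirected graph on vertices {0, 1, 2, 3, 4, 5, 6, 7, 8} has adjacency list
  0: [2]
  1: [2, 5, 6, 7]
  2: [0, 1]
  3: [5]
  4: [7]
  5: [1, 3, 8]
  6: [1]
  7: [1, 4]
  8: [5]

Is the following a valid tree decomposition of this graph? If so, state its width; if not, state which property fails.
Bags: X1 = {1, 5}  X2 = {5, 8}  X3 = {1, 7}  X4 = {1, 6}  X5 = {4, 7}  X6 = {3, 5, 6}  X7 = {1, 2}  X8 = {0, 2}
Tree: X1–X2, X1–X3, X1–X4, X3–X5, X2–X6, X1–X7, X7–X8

A tree decomposition must satisfy three properties: every vertex lies in some bag; for every edge, both endpoints lie together in some bag; and for every vertex, the bags containing it form a connected subtree. Here bags containing vertex 6 are not connected in the tree, so the decomposition is invalid.

No — bags containing vertex 6 are not connected in the tree.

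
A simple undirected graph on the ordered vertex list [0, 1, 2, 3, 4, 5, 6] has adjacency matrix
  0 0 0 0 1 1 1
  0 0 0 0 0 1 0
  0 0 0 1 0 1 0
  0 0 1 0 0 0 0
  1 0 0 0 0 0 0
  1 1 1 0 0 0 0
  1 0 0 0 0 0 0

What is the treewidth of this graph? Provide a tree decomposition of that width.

Treewidth 1.
Bags: B1 = {0, 5}  B2 = {1, 5}  B3 = {0, 6}  B4 = {2, 5}  B5 = {0, 4}  B6 = {2, 3}
Tree: B1–B2, B1–B3, B1–B4, B3–B5, B4–B6

The largest bag has 2 vertices, giving width 1; this decomposition certifies tw(G) ≤ 1. Since G has at least one edge (e.g. 0–5), it is not an edgeless graph, so tw(G) ≥ 1. The upper and lower bounds meet at 1, so that is the treewidth.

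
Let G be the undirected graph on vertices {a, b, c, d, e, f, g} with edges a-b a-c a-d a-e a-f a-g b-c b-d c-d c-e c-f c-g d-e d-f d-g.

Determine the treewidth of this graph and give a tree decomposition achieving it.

Every bag has size at most 4, so the width is 4 − 1 = 3 and tw(G) ≤ 3. Conversely, {a, c, d, g} is a clique of size 4, and the vertices of any clique must share a bag in every tree decomposition; so some bag has ≥ 4 vertices and tw(G) ≥ 3. The upper and lower bounds meet at 3, so that is the treewidth.

Treewidth 3.
Bags: B1 = {a, c, d, e}  B2 = {a, c, d, g}  B3 = {a, b, c, d}  B4 = {a, c, d, f}
Tree: B1–B2, B1–B3, B1–B4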